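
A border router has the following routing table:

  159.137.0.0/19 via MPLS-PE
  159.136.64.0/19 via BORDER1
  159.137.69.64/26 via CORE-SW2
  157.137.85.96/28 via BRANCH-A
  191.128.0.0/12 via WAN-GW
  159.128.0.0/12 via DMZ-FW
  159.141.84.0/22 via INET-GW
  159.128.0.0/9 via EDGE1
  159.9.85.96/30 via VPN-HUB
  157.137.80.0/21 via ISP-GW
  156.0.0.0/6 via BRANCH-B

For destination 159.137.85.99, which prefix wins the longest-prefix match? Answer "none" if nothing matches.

Entries matching 159.137.85.99:
  156.0.0.0/6 (156.0.0.0 - 159.255.255.255)
  159.128.0.0/9 (159.128.0.0 - 159.255.255.255)
  159.128.0.0/12 (159.128.0.0 - 159.143.255.255)
Most specific is 159.128.0.0/12.

159.128.0.0/12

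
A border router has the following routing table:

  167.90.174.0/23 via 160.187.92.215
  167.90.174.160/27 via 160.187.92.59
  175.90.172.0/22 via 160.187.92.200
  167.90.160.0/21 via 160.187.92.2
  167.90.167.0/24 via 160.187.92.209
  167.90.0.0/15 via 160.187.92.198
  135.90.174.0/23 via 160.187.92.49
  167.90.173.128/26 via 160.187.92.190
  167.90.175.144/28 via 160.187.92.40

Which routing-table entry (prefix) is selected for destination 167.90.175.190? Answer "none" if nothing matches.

Entries matching 167.90.175.190:
  167.90.0.0/15 (167.90.0.0 - 167.91.255.255)
  167.90.174.0/23 (167.90.174.0 - 167.90.175.255)
Most specific is 167.90.174.0/23.

167.90.174.0/23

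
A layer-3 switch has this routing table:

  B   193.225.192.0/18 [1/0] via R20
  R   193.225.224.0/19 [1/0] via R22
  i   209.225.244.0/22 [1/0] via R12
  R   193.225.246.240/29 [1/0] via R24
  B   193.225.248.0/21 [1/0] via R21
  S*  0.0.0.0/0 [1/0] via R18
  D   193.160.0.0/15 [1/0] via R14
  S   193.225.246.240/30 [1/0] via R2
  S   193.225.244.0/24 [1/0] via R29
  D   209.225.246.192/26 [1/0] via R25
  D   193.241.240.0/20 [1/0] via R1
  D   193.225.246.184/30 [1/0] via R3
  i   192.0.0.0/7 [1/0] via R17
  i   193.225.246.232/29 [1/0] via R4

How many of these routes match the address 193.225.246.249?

4

Prefixes containing 193.225.246.249:
  0.0.0.0/0 (default, matches everything)
  192.0.0.0/7 (192.0.0.0 - 193.255.255.255)
  193.225.192.0/18 (193.225.192.0 - 193.225.255.255)
  193.225.224.0/19 (193.225.224.0 - 193.225.255.255)
Total matching entries: 4.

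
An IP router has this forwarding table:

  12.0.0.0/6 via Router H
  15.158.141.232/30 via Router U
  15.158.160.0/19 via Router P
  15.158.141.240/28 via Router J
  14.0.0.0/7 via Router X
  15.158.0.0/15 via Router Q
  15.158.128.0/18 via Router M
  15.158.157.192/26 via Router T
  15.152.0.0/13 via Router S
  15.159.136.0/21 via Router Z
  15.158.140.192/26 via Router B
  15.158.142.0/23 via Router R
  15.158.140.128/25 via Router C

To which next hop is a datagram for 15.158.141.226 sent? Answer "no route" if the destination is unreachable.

Router M

Routes whose prefix contains 15.158.141.226:
  12.0.0.0/6 (12.0.0.0 - 15.255.255.255) -> Router H
  14.0.0.0/7 (14.0.0.0 - 15.255.255.255) -> Router X
  15.152.0.0/13 (15.152.0.0 - 15.159.255.255) -> Router S
  15.158.0.0/15 (15.158.0.0 - 15.159.255.255) -> Router Q
  15.158.128.0/18 (15.158.128.0 - 15.158.191.255) -> Router M
More-specific entries that do NOT match:
  15.158.141.232/30 (15.158.141.232 - 15.158.141.235) does not contain 15.158.141.226
  15.158.141.240/28 (15.158.141.240 - 15.158.141.255) does not contain 15.158.141.226
  15.158.157.192/26 (15.158.157.192 - 15.158.157.255) does not contain 15.158.141.226
  15.158.140.192/26 (15.158.140.192 - 15.158.140.255) does not contain 15.158.141.226
  15.158.140.128/25 (15.158.140.128 - 15.158.140.255) does not contain 15.158.141.226
  15.158.142.0/23 (15.158.142.0 - 15.158.143.255) does not contain 15.158.141.226
  15.159.136.0/21 (15.159.136.0 - 15.159.143.255) does not contain 15.158.141.226
  15.158.160.0/19 (15.158.160.0 - 15.158.191.255) does not contain 15.158.141.226
Longest matching prefix is /18 -> next hop Router M.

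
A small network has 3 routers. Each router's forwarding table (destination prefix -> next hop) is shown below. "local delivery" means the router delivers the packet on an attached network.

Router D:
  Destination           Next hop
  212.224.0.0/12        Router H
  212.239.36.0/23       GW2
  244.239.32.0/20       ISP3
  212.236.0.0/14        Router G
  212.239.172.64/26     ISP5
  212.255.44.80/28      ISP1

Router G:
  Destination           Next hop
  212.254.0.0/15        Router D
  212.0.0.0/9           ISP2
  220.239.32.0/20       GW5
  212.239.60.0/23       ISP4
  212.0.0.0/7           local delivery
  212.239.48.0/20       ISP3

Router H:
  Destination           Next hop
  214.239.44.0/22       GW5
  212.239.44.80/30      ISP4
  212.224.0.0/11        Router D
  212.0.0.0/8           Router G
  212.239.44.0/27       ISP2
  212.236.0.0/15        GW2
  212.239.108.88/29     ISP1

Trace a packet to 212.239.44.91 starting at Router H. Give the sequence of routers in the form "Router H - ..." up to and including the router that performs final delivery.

Router H - Router D - Router G

At Router H: longest match for 212.239.44.91 is 212.224.0.0/11 -> Router D
At Router D: longest match for 212.239.44.91 is 212.236.0.0/14 -> Router G
At Router G: longest match for 212.239.44.91 is 212.0.0.0/7 -> local delivery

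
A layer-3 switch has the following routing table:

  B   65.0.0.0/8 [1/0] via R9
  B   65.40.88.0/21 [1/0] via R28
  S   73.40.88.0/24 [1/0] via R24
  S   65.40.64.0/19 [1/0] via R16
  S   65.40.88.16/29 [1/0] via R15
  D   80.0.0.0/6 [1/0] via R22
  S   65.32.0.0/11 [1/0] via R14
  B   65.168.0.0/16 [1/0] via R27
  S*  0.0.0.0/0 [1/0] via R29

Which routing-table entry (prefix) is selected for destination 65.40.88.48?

65.40.88.0/21

Entries matching 65.40.88.48:
  0.0.0.0/0 (default, matches everything)
  65.0.0.0/8 (65.0.0.0 - 65.255.255.255)
  65.32.0.0/11 (65.32.0.0 - 65.63.255.255)
  65.40.64.0/19 (65.40.64.0 - 65.40.95.255)
  65.40.88.0/21 (65.40.88.0 - 65.40.95.255)
Most specific is 65.40.88.0/21.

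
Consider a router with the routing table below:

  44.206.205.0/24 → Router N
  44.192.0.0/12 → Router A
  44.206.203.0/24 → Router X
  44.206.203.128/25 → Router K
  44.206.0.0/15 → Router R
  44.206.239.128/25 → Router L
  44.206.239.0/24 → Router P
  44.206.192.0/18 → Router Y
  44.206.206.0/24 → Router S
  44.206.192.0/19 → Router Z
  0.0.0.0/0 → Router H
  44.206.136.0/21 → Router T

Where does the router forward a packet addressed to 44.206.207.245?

Routes whose prefix contains 44.206.207.245:
  0.0.0.0/0 (default, matches everything) -> Router H
  44.192.0.0/12 (44.192.0.0 - 44.207.255.255) -> Router A
  44.206.0.0/15 (44.206.0.0 - 44.207.255.255) -> Router R
  44.206.192.0/18 (44.206.192.0 - 44.206.255.255) -> Router Y
  44.206.192.0/19 (44.206.192.0 - 44.206.223.255) -> Router Z
More-specific entries that do NOT match:
  44.206.203.128/25 (44.206.203.128 - 44.206.203.255) does not contain 44.206.207.245
  44.206.239.128/25 (44.206.239.128 - 44.206.239.255) does not contain 44.206.207.245
  44.206.205.0/24 (44.206.205.0 - 44.206.205.255) does not contain 44.206.207.245
  44.206.203.0/24 (44.206.203.0 - 44.206.203.255) does not contain 44.206.207.245
  44.206.239.0/24 (44.206.239.0 - 44.206.239.255) does not contain 44.206.207.245
  44.206.206.0/24 (44.206.206.0 - 44.206.206.255) does not contain 44.206.207.245
  44.206.136.0/21 (44.206.136.0 - 44.206.143.255) does not contain 44.206.207.245
Longest matching prefix is /19 -> next hop Router Z.

Router Z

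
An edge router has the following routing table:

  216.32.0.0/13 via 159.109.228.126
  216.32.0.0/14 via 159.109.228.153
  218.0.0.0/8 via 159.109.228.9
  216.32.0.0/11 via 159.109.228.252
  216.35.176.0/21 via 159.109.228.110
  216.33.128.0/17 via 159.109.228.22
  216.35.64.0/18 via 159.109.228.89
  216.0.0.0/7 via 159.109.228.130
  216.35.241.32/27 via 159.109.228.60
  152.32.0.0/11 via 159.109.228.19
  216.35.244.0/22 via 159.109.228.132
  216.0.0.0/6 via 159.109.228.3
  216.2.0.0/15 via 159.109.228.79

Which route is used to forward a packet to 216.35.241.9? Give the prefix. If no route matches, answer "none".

216.32.0.0/14

Entries matching 216.35.241.9:
  216.0.0.0/6 (216.0.0.0 - 219.255.255.255)
  216.0.0.0/7 (216.0.0.0 - 217.255.255.255)
  216.32.0.0/11 (216.32.0.0 - 216.63.255.255)
  216.32.0.0/13 (216.32.0.0 - 216.39.255.255)
  216.32.0.0/14 (216.32.0.0 - 216.35.255.255)
Most specific is 216.32.0.0/14.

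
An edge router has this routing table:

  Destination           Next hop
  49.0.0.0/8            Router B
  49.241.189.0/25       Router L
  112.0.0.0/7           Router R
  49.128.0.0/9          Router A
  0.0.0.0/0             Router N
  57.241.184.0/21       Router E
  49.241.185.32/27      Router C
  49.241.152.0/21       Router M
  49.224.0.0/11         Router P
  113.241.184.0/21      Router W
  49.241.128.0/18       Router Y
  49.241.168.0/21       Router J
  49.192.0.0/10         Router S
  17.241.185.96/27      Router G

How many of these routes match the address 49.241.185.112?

6

Prefixes containing 49.241.185.112:
  0.0.0.0/0 (default, matches everything)
  49.0.0.0/8 (49.0.0.0 - 49.255.255.255)
  49.128.0.0/9 (49.128.0.0 - 49.255.255.255)
  49.192.0.0/10 (49.192.0.0 - 49.255.255.255)
  49.224.0.0/11 (49.224.0.0 - 49.255.255.255)
  49.241.128.0/18 (49.241.128.0 - 49.241.191.255)
Total matching entries: 6.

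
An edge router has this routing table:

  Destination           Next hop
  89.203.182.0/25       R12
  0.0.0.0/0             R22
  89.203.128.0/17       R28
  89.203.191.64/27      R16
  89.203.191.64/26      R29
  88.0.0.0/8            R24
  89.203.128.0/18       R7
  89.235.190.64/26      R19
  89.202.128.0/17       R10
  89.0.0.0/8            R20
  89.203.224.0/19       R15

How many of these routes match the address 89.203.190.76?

Prefixes containing 89.203.190.76:
  0.0.0.0/0 (default, matches everything)
  89.0.0.0/8 (89.0.0.0 - 89.255.255.255)
  89.203.128.0/17 (89.203.128.0 - 89.203.255.255)
  89.203.128.0/18 (89.203.128.0 - 89.203.191.255)
Total matching entries: 4.

4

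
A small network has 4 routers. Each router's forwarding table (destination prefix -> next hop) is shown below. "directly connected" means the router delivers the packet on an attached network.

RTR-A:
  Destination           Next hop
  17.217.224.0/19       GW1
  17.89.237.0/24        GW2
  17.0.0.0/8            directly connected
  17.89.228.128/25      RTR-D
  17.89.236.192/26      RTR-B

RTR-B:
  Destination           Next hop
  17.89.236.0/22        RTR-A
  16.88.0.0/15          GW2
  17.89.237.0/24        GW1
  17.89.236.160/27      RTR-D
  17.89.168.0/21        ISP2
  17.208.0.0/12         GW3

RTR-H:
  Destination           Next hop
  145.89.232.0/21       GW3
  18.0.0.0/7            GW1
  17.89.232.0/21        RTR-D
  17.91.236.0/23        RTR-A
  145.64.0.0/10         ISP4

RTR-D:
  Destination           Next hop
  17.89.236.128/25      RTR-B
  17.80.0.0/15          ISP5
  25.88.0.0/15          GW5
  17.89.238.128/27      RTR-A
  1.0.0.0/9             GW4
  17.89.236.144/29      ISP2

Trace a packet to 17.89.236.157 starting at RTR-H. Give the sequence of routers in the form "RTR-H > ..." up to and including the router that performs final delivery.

RTR-H > RTR-D > RTR-B > RTR-A

At RTR-H: longest match for 17.89.236.157 is 17.89.232.0/21 -> RTR-D
At RTR-D: longest match for 17.89.236.157 is 17.89.236.128/25 -> RTR-B
At RTR-B: longest match for 17.89.236.157 is 17.89.236.0/22 -> RTR-A
At RTR-A: longest match for 17.89.236.157 is 17.0.0.0/8 -> directly connected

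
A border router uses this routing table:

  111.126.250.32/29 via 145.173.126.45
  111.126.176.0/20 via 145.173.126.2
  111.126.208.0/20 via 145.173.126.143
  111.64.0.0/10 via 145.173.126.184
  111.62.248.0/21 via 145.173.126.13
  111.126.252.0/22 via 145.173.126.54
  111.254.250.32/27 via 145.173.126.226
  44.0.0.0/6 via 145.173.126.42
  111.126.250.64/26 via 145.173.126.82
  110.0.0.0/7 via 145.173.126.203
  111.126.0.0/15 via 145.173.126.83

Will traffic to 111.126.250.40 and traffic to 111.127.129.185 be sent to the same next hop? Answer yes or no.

111.126.250.40: longest match 111.126.0.0/15 -> 145.173.126.83
111.127.129.185: longest match 111.126.0.0/15 -> 145.173.126.83

yes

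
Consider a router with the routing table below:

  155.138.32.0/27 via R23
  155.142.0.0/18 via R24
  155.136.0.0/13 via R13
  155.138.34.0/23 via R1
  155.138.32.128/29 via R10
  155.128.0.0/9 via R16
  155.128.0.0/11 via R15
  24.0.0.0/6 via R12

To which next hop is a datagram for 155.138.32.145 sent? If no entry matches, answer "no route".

Routes whose prefix contains 155.138.32.145:
  155.128.0.0/9 (155.128.0.0 - 155.255.255.255) -> R16
  155.128.0.0/11 (155.128.0.0 - 155.159.255.255) -> R15
  155.136.0.0/13 (155.136.0.0 - 155.143.255.255) -> R13
More-specific entries that do NOT match:
  155.138.32.128/29 (155.138.32.128 - 155.138.32.135) does not contain 155.138.32.145
  155.138.32.0/27 (155.138.32.0 - 155.138.32.31) does not contain 155.138.32.145
  155.138.34.0/23 (155.138.34.0 - 155.138.35.255) does not contain 155.138.32.145
  155.142.0.0/18 (155.142.0.0 - 155.142.63.255) does not contain 155.138.32.145
Longest matching prefix is /13 -> next hop R13.

R13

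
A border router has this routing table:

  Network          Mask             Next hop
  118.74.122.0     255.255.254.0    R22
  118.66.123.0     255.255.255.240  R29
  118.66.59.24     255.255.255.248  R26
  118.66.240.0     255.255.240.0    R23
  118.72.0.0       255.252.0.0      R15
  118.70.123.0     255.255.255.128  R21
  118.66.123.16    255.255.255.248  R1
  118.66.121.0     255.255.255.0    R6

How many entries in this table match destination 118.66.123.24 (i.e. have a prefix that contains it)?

No listed prefix contains 118.66.123.24.
Total matching entries: 0.

0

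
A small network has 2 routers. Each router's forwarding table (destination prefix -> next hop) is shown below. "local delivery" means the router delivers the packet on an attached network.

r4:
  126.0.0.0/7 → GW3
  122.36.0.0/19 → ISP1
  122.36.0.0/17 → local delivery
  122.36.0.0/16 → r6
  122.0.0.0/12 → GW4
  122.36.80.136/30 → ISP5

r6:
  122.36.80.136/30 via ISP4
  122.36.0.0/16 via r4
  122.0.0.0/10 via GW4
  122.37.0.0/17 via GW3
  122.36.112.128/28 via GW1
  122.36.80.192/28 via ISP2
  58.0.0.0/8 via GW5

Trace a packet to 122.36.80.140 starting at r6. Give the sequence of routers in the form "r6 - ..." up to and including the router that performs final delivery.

At r6: longest match for 122.36.80.140 is 122.36.0.0/16 -> r4
At r4: longest match for 122.36.80.140 is 122.36.0.0/17 -> local delivery

r6 - r4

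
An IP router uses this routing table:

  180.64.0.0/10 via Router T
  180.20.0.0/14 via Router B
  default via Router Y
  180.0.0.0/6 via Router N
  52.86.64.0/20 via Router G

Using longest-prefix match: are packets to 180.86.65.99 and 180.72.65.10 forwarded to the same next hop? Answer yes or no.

yes

180.86.65.99: longest match 180.64.0.0/10 -> Router T
180.72.65.10: longest match 180.64.0.0/10 -> Router T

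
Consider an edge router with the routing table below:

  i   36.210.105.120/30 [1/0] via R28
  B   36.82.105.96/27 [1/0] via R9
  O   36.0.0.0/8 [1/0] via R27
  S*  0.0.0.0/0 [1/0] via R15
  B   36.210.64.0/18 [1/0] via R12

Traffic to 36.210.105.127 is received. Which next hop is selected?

Routes whose prefix contains 36.210.105.127:
  0.0.0.0/0 (default, matches everything) -> R15
  36.0.0.0/8 (36.0.0.0 - 36.255.255.255) -> R27
  36.210.64.0/18 (36.210.64.0 - 36.210.127.255) -> R12
More-specific entries that do NOT match:
  36.210.105.120/30 (36.210.105.120 - 36.210.105.123) does not contain 36.210.105.127
  36.82.105.96/27 (36.82.105.96 - 36.82.105.127) does not contain 36.210.105.127
Longest matching prefix is /18 -> next hop R12.

R12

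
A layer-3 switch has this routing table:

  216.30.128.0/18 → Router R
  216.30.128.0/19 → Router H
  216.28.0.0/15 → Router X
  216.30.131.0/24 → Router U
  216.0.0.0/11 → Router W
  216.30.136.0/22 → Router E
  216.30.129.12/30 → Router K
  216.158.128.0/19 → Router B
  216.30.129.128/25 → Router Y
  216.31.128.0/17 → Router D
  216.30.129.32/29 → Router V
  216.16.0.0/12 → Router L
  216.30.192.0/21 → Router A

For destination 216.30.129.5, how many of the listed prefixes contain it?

Prefixes containing 216.30.129.5:
  216.0.0.0/11 (216.0.0.0 - 216.31.255.255)
  216.16.0.0/12 (216.16.0.0 - 216.31.255.255)
  216.30.128.0/18 (216.30.128.0 - 216.30.191.255)
  216.30.128.0/19 (216.30.128.0 - 216.30.159.255)
Total matching entries: 4.

4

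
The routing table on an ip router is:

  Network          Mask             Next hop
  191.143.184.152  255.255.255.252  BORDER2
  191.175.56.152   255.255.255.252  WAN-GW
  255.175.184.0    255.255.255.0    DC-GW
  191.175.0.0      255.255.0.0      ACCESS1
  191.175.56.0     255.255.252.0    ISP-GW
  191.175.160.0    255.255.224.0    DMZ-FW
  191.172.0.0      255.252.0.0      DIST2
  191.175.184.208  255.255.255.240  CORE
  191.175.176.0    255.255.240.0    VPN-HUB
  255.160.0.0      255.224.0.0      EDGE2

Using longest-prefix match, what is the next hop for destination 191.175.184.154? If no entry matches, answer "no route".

VPN-HUB

Routes whose prefix contains 191.175.184.154:
  191.172.0.0/14 (191.172.0.0 - 191.175.255.255) -> DIST2
  191.175.0.0/16 (191.175.0.0 - 191.175.255.255) -> ACCESS1
  191.175.160.0/19 (191.175.160.0 - 191.175.191.255) -> DMZ-FW
  191.175.176.0/20 (191.175.176.0 - 191.175.191.255) -> VPN-HUB
More-specific entries that do NOT match:
  191.143.184.152/30 (191.143.184.152 - 191.143.184.155) does not contain 191.175.184.154
  191.175.56.152/30 (191.175.56.152 - 191.175.56.155) does not contain 191.175.184.154
  191.175.184.208/28 (191.175.184.208 - 191.175.184.223) does not contain 191.175.184.154
  255.175.184.0/24 (255.175.184.0 - 255.175.184.255) does not contain 191.175.184.154
  191.175.56.0/22 (191.175.56.0 - 191.175.59.255) does not contain 191.175.184.154
Longest matching prefix is /20 -> next hop VPN-HUB.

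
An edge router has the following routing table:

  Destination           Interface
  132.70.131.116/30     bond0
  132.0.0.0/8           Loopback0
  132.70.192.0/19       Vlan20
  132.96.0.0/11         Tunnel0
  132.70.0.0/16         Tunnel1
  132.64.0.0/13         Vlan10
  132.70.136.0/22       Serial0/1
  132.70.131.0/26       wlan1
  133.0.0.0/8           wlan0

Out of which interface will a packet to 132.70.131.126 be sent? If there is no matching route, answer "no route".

Tunnel1

Routes whose prefix contains 132.70.131.126:
  132.0.0.0/8 (132.0.0.0 - 132.255.255.255) -> Loopback0
  132.64.0.0/13 (132.64.0.0 - 132.71.255.255) -> Vlan10
  132.70.0.0/16 (132.70.0.0 - 132.70.255.255) -> Tunnel1
More-specific entries that do NOT match:
  132.70.131.116/30 (132.70.131.116 - 132.70.131.119) does not contain 132.70.131.126
  132.70.131.0/26 (132.70.131.0 - 132.70.131.63) does not contain 132.70.131.126
  132.70.136.0/22 (132.70.136.0 - 132.70.139.255) does not contain 132.70.131.126
  132.70.192.0/19 (132.70.192.0 - 132.70.223.255) does not contain 132.70.131.126
Longest matching prefix is /16 -> interface Tunnel1.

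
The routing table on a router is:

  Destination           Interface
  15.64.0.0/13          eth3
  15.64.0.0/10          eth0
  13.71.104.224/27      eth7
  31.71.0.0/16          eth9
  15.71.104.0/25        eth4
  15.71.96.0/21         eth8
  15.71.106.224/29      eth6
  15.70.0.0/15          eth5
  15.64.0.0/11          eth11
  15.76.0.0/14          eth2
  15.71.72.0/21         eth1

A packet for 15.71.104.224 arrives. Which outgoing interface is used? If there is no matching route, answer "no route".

eth5

Routes whose prefix contains 15.71.104.224:
  15.64.0.0/10 (15.64.0.0 - 15.127.255.255) -> eth0
  15.64.0.0/11 (15.64.0.0 - 15.95.255.255) -> eth11
  15.64.0.0/13 (15.64.0.0 - 15.71.255.255) -> eth3
  15.70.0.0/15 (15.70.0.0 - 15.71.255.255) -> eth5
More-specific entries that do NOT match:
  15.71.106.224/29 (15.71.106.224 - 15.71.106.231) does not contain 15.71.104.224
  13.71.104.224/27 (13.71.104.224 - 13.71.104.255) does not contain 15.71.104.224
  15.71.104.0/25 (15.71.104.0 - 15.71.104.127) does not contain 15.71.104.224
  15.71.96.0/21 (15.71.96.0 - 15.71.103.255) does not contain 15.71.104.224
  15.71.72.0/21 (15.71.72.0 - 15.71.79.255) does not contain 15.71.104.224
  31.71.0.0/16 (31.71.0.0 - 31.71.255.255) does not contain 15.71.104.224
Longest matching prefix is /15 -> interface eth5.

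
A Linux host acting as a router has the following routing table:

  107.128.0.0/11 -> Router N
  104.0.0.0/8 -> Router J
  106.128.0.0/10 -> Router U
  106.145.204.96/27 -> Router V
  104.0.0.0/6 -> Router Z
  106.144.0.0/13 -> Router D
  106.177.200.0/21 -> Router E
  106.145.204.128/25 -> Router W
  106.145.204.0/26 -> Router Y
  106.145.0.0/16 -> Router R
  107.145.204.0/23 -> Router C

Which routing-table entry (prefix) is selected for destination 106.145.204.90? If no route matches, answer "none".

Entries matching 106.145.204.90:
  104.0.0.0/6 (104.0.0.0 - 107.255.255.255)
  106.128.0.0/10 (106.128.0.0 - 106.191.255.255)
  106.144.0.0/13 (106.144.0.0 - 106.151.255.255)
  106.145.0.0/16 (106.145.0.0 - 106.145.255.255)
Most specific is 106.145.0.0/16.

106.145.0.0/16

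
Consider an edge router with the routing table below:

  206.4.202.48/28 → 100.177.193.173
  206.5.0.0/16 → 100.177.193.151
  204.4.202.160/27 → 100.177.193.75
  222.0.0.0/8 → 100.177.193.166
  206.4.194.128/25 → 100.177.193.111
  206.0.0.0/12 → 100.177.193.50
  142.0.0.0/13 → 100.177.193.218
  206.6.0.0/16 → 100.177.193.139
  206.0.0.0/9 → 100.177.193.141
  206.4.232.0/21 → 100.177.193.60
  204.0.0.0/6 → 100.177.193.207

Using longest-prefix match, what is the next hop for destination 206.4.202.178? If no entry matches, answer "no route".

Routes whose prefix contains 206.4.202.178:
  204.0.0.0/6 (204.0.0.0 - 207.255.255.255) -> 100.177.193.207
  206.0.0.0/9 (206.0.0.0 - 206.127.255.255) -> 100.177.193.141
  206.0.0.0/12 (206.0.0.0 - 206.15.255.255) -> 100.177.193.50
More-specific entries that do NOT match:
  206.4.202.48/28 (206.4.202.48 - 206.4.202.63) does not contain 206.4.202.178
  204.4.202.160/27 (204.4.202.160 - 204.4.202.191) does not contain 206.4.202.178
  206.4.194.128/25 (206.4.194.128 - 206.4.194.255) does not contain 206.4.202.178
  206.4.232.0/21 (206.4.232.0 - 206.4.239.255) does not contain 206.4.202.178
  206.5.0.0/16 (206.5.0.0 - 206.5.255.255) does not contain 206.4.202.178
  206.6.0.0/16 (206.6.0.0 - 206.6.255.255) does not contain 206.4.202.178
  142.0.0.0/13 (142.0.0.0 - 142.7.255.255) does not contain 206.4.202.178
Longest matching prefix is /12 -> next hop 100.177.193.50.

100.177.193.50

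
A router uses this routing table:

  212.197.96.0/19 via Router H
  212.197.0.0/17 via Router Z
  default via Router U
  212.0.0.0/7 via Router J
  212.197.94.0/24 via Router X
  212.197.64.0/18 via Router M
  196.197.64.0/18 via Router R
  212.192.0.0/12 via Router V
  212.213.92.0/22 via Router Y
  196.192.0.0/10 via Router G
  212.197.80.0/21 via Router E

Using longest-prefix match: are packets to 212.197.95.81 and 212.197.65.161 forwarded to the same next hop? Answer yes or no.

yes

212.197.95.81: longest match 212.197.64.0/18 -> Router M
212.197.65.161: longest match 212.197.64.0/18 -> Router M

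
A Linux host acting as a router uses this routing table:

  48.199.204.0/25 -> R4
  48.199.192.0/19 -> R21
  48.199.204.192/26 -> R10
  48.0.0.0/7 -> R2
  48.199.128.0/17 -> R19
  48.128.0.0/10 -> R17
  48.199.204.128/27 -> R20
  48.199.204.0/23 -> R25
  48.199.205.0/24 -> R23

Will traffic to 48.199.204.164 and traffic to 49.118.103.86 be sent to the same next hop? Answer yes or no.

no

48.199.204.164: longest match 48.199.204.0/23 -> R25
49.118.103.86: longest match 48.0.0.0/7 -> R2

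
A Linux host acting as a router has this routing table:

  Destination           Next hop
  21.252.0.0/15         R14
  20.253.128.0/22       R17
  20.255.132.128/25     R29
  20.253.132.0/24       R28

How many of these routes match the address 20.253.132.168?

Prefixes containing 20.253.132.168:
  20.253.132.0/24 (20.253.132.0 - 20.253.132.255)
Total matching entries: 1.

1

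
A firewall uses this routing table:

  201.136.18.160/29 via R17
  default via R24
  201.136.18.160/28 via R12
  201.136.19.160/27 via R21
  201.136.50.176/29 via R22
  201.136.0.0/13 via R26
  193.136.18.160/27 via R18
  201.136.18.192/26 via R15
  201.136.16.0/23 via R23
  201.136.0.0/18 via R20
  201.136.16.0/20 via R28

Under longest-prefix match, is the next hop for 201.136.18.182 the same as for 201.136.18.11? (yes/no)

201.136.18.182: longest match 201.136.16.0/20 -> R28
201.136.18.11: longest match 201.136.16.0/20 -> R28

yes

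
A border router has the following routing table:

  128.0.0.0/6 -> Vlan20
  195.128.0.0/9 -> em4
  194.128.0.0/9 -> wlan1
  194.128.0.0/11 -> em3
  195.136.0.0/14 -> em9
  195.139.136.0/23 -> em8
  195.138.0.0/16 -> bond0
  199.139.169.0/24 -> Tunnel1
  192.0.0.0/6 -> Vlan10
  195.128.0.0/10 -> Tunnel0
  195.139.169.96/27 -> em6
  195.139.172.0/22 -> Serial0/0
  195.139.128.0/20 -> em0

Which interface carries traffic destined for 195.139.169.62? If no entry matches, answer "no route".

Routes whose prefix contains 195.139.169.62:
  192.0.0.0/6 (192.0.0.0 - 195.255.255.255) -> Vlan10
  195.128.0.0/9 (195.128.0.0 - 195.255.255.255) -> em4
  195.128.0.0/10 (195.128.0.0 - 195.191.255.255) -> Tunnel0
  195.136.0.0/14 (195.136.0.0 - 195.139.255.255) -> em9
More-specific entries that do NOT match:
  195.139.169.96/27 (195.139.169.96 - 195.139.169.127) does not contain 195.139.169.62
  199.139.169.0/24 (199.139.169.0 - 199.139.169.255) does not contain 195.139.169.62
  195.139.136.0/23 (195.139.136.0 - 195.139.137.255) does not contain 195.139.169.62
  195.139.172.0/22 (195.139.172.0 - 195.139.175.255) does not contain 195.139.169.62
  195.139.128.0/20 (195.139.128.0 - 195.139.143.255) does not contain 195.139.169.62
  195.138.0.0/16 (195.138.0.0 - 195.138.255.255) does not contain 195.139.169.62
Longest matching prefix is /14 -> interface em9.

em9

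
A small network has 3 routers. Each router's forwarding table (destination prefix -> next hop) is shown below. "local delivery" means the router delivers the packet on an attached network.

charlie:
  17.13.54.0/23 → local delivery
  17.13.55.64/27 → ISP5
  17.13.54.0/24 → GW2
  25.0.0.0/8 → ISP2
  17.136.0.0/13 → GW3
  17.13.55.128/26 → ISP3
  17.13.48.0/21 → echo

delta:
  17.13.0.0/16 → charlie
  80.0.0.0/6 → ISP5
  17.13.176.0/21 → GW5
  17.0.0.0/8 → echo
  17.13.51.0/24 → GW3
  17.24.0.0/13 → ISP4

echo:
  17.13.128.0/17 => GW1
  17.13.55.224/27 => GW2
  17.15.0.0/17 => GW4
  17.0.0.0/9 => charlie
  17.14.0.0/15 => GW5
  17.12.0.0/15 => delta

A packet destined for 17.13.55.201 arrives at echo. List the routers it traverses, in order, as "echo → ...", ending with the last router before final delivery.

echo → delta → charlie

At echo: longest match for 17.13.55.201 is 17.12.0.0/15 -> delta
At delta: longest match for 17.13.55.201 is 17.13.0.0/16 -> charlie
At charlie: longest match for 17.13.55.201 is 17.13.54.0/23 -> local delivery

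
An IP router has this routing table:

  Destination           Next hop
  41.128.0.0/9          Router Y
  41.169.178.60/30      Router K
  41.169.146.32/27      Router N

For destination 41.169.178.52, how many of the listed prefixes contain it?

1

Prefixes containing 41.169.178.52:
  41.128.0.0/9 (41.128.0.0 - 41.255.255.255)
Total matching entries: 1.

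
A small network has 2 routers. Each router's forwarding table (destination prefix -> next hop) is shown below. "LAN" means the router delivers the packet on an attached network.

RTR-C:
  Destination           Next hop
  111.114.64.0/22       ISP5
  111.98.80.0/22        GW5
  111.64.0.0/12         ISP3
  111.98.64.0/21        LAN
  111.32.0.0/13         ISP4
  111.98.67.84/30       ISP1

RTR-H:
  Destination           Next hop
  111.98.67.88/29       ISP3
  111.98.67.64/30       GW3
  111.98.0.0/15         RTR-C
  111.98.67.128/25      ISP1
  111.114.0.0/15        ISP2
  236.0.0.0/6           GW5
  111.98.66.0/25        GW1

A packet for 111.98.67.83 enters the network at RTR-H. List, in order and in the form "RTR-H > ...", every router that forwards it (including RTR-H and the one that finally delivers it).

RTR-H > RTR-C

At RTR-H: longest match for 111.98.67.83 is 111.98.0.0/15 -> RTR-C
At RTR-C: longest match for 111.98.67.83 is 111.98.64.0/21 -> LAN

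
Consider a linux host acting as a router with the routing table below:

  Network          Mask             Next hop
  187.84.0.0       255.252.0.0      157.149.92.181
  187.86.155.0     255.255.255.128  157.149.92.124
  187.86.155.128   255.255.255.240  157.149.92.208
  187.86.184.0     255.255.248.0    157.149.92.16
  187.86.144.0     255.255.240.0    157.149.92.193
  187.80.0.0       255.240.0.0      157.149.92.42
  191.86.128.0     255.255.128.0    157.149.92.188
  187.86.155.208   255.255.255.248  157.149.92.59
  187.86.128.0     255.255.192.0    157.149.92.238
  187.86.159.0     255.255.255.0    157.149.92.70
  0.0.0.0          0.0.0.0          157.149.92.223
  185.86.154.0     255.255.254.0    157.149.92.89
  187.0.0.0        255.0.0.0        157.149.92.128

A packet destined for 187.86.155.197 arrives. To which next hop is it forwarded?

Routes whose prefix contains 187.86.155.197:
  0.0.0.0/0 (default, matches everything) -> 157.149.92.223
  187.0.0.0/8 (187.0.0.0 - 187.255.255.255) -> 157.149.92.128
  187.80.0.0/12 (187.80.0.0 - 187.95.255.255) -> 157.149.92.42
  187.84.0.0/14 (187.84.0.0 - 187.87.255.255) -> 157.149.92.181
  187.86.128.0/18 (187.86.128.0 - 187.86.191.255) -> 157.149.92.238
  187.86.144.0/20 (187.86.144.0 - 187.86.159.255) -> 157.149.92.193
More-specific entries that do NOT match:
  187.86.155.208/29 (187.86.155.208 - 187.86.155.215) does not contain 187.86.155.197
  187.86.155.128/28 (187.86.155.128 - 187.86.155.143) does not contain 187.86.155.197
  187.86.155.0/25 (187.86.155.0 - 187.86.155.127) does not contain 187.86.155.197
  187.86.159.0/24 (187.86.159.0 - 187.86.159.255) does not contain 187.86.155.197
  185.86.154.0/23 (185.86.154.0 - 185.86.155.255) does not contain 187.86.155.197
  187.86.184.0/21 (187.86.184.0 - 187.86.191.255) does not contain 187.86.155.197
Longest matching prefix is /20 -> next hop 157.149.92.193.

157.149.92.193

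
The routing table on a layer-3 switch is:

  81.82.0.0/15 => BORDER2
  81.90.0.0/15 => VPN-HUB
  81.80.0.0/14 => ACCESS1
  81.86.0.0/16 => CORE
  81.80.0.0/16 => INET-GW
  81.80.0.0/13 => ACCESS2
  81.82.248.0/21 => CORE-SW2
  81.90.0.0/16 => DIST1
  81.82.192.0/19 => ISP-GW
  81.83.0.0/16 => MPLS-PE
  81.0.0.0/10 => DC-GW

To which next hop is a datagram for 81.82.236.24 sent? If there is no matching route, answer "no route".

BORDER2

Routes whose prefix contains 81.82.236.24:
  81.80.0.0/13 (81.80.0.0 - 81.87.255.255) -> ACCESS2
  81.80.0.0/14 (81.80.0.0 - 81.83.255.255) -> ACCESS1
  81.82.0.0/15 (81.82.0.0 - 81.83.255.255) -> BORDER2
More-specific entries that do NOT match:
  81.82.248.0/21 (81.82.248.0 - 81.82.255.255) does not contain 81.82.236.24
  81.82.192.0/19 (81.82.192.0 - 81.82.223.255) does not contain 81.82.236.24
  81.86.0.0/16 (81.86.0.0 - 81.86.255.255) does not contain 81.82.236.24
  81.80.0.0/16 (81.80.0.0 - 81.80.255.255) does not contain 81.82.236.24
  81.90.0.0/16 (81.90.0.0 - 81.90.255.255) does not contain 81.82.236.24
  81.83.0.0/16 (81.83.0.0 - 81.83.255.255) does not contain 81.82.236.24
Longest matching prefix is /15 -> next hop BORDER2.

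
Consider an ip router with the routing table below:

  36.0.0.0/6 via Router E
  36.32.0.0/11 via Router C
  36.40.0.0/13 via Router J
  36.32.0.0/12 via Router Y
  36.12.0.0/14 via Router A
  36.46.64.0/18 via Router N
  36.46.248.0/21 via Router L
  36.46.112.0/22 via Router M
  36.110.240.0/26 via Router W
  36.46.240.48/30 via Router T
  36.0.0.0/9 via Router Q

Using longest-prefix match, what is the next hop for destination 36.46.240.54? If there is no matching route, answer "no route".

Router J

Routes whose prefix contains 36.46.240.54:
  36.0.0.0/6 (36.0.0.0 - 39.255.255.255) -> Router E
  36.0.0.0/9 (36.0.0.0 - 36.127.255.255) -> Router Q
  36.32.0.0/11 (36.32.0.0 - 36.63.255.255) -> Router C
  36.32.0.0/12 (36.32.0.0 - 36.47.255.255) -> Router Y
  36.40.0.0/13 (36.40.0.0 - 36.47.255.255) -> Router J
More-specific entries that do NOT match:
  36.46.240.48/30 (36.46.240.48 - 36.46.240.51) does not contain 36.46.240.54
  36.110.240.0/26 (36.110.240.0 - 36.110.240.63) does not contain 36.46.240.54
  36.46.112.0/22 (36.46.112.0 - 36.46.115.255) does not contain 36.46.240.54
  36.46.248.0/21 (36.46.248.0 - 36.46.255.255) does not contain 36.46.240.54
  36.46.64.0/18 (36.46.64.0 - 36.46.127.255) does not contain 36.46.240.54
  36.12.0.0/14 (36.12.0.0 - 36.15.255.255) does not contain 36.46.240.54
Longest matching prefix is /13 -> next hop Router J.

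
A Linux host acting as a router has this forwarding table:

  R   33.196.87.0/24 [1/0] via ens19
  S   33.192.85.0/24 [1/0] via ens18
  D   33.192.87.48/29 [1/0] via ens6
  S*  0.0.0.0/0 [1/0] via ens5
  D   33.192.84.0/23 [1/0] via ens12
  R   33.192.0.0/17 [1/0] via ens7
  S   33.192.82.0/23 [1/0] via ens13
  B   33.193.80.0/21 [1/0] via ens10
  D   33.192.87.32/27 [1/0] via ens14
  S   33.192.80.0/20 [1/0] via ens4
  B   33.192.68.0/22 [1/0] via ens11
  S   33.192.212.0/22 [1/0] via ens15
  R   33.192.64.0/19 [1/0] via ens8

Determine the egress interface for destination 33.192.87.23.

ens4

Routes whose prefix contains 33.192.87.23:
  0.0.0.0/0 (default, matches everything) -> ens5
  33.192.0.0/17 (33.192.0.0 - 33.192.127.255) -> ens7
  33.192.64.0/19 (33.192.64.0 - 33.192.95.255) -> ens8
  33.192.80.0/20 (33.192.80.0 - 33.192.95.255) -> ens4
More-specific entries that do NOT match:
  33.192.87.48/29 (33.192.87.48 - 33.192.87.55) does not contain 33.192.87.23
  33.192.87.32/27 (33.192.87.32 - 33.192.87.63) does not contain 33.192.87.23
  33.196.87.0/24 (33.196.87.0 - 33.196.87.255) does not contain 33.192.87.23
  33.192.85.0/24 (33.192.85.0 - 33.192.85.255) does not contain 33.192.87.23
  33.192.84.0/23 (33.192.84.0 - 33.192.85.255) does not contain 33.192.87.23
  33.192.82.0/23 (33.192.82.0 - 33.192.83.255) does not contain 33.192.87.23
  33.192.68.0/22 (33.192.68.0 - 33.192.71.255) does not contain 33.192.87.23
  33.192.212.0/22 (33.192.212.0 - 33.192.215.255) does not contain 33.192.87.23
  33.193.80.0/21 (33.193.80.0 - 33.193.87.255) does not contain 33.192.87.23
Longest matching prefix is /20 -> interface ens4.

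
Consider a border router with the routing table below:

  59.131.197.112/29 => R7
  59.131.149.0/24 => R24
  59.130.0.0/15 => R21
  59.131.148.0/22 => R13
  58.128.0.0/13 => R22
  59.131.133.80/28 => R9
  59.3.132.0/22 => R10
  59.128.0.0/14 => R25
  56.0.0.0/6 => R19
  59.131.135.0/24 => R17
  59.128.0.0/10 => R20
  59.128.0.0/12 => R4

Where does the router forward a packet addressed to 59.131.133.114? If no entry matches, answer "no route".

Routes whose prefix contains 59.131.133.114:
  56.0.0.0/6 (56.0.0.0 - 59.255.255.255) -> R19
  59.128.0.0/10 (59.128.0.0 - 59.191.255.255) -> R20
  59.128.0.0/12 (59.128.0.0 - 59.143.255.255) -> R4
  59.128.0.0/14 (59.128.0.0 - 59.131.255.255) -> R25
  59.130.0.0/15 (59.130.0.0 - 59.131.255.255) -> R21
More-specific entries that do NOT match:
  59.131.197.112/29 (59.131.197.112 - 59.131.197.119) does not contain 59.131.133.114
  59.131.133.80/28 (59.131.133.80 - 59.131.133.95) does not contain 59.131.133.114
  59.131.149.0/24 (59.131.149.0 - 59.131.149.255) does not contain 59.131.133.114
  59.131.135.0/24 (59.131.135.0 - 59.131.135.255) does not contain 59.131.133.114
  59.131.148.0/22 (59.131.148.0 - 59.131.151.255) does not contain 59.131.133.114
  59.3.132.0/22 (59.3.132.0 - 59.3.135.255) does not contain 59.131.133.114
Longest matching prefix is /15 -> next hop R21.

R21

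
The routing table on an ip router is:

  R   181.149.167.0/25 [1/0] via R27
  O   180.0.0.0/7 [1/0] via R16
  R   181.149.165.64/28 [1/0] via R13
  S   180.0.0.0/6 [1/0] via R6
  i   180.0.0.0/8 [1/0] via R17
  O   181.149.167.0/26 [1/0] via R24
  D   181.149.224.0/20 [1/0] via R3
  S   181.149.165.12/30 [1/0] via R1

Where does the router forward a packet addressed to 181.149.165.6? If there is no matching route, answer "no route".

R16

Routes whose prefix contains 181.149.165.6:
  180.0.0.0/6 (180.0.0.0 - 183.255.255.255) -> R6
  180.0.0.0/7 (180.0.0.0 - 181.255.255.255) -> R16
More-specific entries that do NOT match:
  181.149.165.12/30 (181.149.165.12 - 181.149.165.15) does not contain 181.149.165.6
  181.149.165.64/28 (181.149.165.64 - 181.149.165.79) does not contain 181.149.165.6
  181.149.167.0/26 (181.149.167.0 - 181.149.167.63) does not contain 181.149.165.6
  181.149.167.0/25 (181.149.167.0 - 181.149.167.127) does not contain 181.149.165.6
  181.149.224.0/20 (181.149.224.0 - 181.149.239.255) does not contain 181.149.165.6
  180.0.0.0/8 (180.0.0.0 - 180.255.255.255) does not contain 181.149.165.6
Longest matching prefix is /7 -> next hop R16.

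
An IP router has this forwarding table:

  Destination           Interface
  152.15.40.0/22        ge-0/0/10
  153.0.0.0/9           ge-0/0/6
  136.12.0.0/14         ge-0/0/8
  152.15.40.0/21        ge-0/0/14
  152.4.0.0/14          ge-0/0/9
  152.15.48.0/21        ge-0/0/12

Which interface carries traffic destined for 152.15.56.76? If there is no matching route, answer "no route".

no route

No entry's prefix contains 152.15.56.76; there is no default route.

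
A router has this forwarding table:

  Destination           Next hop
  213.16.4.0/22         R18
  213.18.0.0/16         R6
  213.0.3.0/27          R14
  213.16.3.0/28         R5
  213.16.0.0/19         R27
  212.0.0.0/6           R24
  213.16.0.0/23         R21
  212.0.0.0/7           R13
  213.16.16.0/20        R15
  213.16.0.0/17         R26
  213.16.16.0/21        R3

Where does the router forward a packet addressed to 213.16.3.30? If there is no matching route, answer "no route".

R27

Routes whose prefix contains 213.16.3.30:
  212.0.0.0/6 (212.0.0.0 - 215.255.255.255) -> R24
  212.0.0.0/7 (212.0.0.0 - 213.255.255.255) -> R13
  213.16.0.0/17 (213.16.0.0 - 213.16.127.255) -> R26
  213.16.0.0/19 (213.16.0.0 - 213.16.31.255) -> R27
More-specific entries that do NOT match:
  213.16.3.0/28 (213.16.3.0 - 213.16.3.15) does not contain 213.16.3.30
  213.0.3.0/27 (213.0.3.0 - 213.0.3.31) does not contain 213.16.3.30
  213.16.0.0/23 (213.16.0.0 - 213.16.1.255) does not contain 213.16.3.30
  213.16.4.0/22 (213.16.4.0 - 213.16.7.255) does not contain 213.16.3.30
  213.16.16.0/21 (213.16.16.0 - 213.16.23.255) does not contain 213.16.3.30
  213.16.16.0/20 (213.16.16.0 - 213.16.31.255) does not contain 213.16.3.30
Longest matching prefix is /19 -> next hop R27.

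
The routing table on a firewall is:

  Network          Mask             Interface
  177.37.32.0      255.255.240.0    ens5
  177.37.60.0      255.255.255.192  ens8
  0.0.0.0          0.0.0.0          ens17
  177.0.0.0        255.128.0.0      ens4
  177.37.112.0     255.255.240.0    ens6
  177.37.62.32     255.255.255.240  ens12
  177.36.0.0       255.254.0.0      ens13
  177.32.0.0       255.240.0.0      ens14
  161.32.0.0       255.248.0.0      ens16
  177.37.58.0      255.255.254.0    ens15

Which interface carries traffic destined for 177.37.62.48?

ens13

Routes whose prefix contains 177.37.62.48:
  0.0.0.0/0 (default, matches everything) -> ens17
  177.0.0.0/9 (177.0.0.0 - 177.127.255.255) -> ens4
  177.32.0.0/12 (177.32.0.0 - 177.47.255.255) -> ens14
  177.36.0.0/15 (177.36.0.0 - 177.37.255.255) -> ens13
More-specific entries that do NOT match:
  177.37.62.32/28 (177.37.62.32 - 177.37.62.47) does not contain 177.37.62.48
  177.37.60.0/26 (177.37.60.0 - 177.37.60.63) does not contain 177.37.62.48
  177.37.58.0/23 (177.37.58.0 - 177.37.59.255) does not contain 177.37.62.48
  177.37.32.0/20 (177.37.32.0 - 177.37.47.255) does not contain 177.37.62.48
  177.37.112.0/20 (177.37.112.0 - 177.37.127.255) does not contain 177.37.62.48
Longest matching prefix is /15 -> interface ens13.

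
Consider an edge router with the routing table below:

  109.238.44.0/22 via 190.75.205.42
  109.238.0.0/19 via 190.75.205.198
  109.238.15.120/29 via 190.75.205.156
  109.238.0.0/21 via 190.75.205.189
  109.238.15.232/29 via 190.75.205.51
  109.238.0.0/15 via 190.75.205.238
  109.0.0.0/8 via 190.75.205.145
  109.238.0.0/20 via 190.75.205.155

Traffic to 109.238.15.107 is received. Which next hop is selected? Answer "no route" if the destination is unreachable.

190.75.205.155

Routes whose prefix contains 109.238.15.107:
  109.0.0.0/8 (109.0.0.0 - 109.255.255.255) -> 190.75.205.145
  109.238.0.0/15 (109.238.0.0 - 109.239.255.255) -> 190.75.205.238
  109.238.0.0/19 (109.238.0.0 - 109.238.31.255) -> 190.75.205.198
  109.238.0.0/20 (109.238.0.0 - 109.238.15.255) -> 190.75.205.155
More-specific entries that do NOT match:
  109.238.15.120/29 (109.238.15.120 - 109.238.15.127) does not contain 109.238.15.107
  109.238.15.232/29 (109.238.15.232 - 109.238.15.239) does not contain 109.238.15.107
  109.238.44.0/22 (109.238.44.0 - 109.238.47.255) does not contain 109.238.15.107
  109.238.0.0/21 (109.238.0.0 - 109.238.7.255) does not contain 109.238.15.107
Longest matching prefix is /20 -> next hop 190.75.205.155.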